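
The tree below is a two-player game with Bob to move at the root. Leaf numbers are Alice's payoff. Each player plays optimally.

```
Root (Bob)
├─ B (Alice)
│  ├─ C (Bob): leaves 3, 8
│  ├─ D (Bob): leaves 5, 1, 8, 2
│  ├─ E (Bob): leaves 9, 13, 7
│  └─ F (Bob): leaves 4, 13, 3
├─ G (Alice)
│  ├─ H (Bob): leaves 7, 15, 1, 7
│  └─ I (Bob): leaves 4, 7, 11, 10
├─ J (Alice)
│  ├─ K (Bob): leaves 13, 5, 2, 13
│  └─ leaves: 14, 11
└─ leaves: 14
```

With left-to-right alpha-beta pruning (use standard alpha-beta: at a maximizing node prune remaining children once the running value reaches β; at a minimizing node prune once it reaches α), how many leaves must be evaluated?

C [α=-∞,β=+∞]: v=3
D [α=3,β=+∞]: v=1 after child 2 ≤ α → α-cutoff, skip 2
E [α=3,β=+∞]: v=7
F [α=7,β=+∞]: v=4 after child 1 ≤ α → α-cutoff, skip 2
B [α=-∞,β=+∞]: v=7
H [α=-∞,β=7]: v=1
I [α=1,β=7]: v=4
G [α=-∞,β=7]: v=4
K [α=-∞,β=4]: v=2
J [α=-∞,β=4]: v=14 after child 2 ≥ β → β-cutoff, skip 1
Root [α=-∞,β=+∞]: v=4
Leaves evaluated: 22 of 27.

22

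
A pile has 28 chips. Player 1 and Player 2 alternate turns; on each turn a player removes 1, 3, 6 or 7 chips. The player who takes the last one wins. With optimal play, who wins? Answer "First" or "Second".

Second

Mark each pile size as W (mover wins) or L (mover loses):
i:   0  1  2  3  4  5  6  7  8  9 10 11 12 13 14 15 16 17 18 19 20 21 22 23 24 25 26 27 28
     L  W  L  W  L  W  W  W  W  W  W  W  L  W  L  W  L  W  W  W  W  W  W  W  L  W  L  W  L
Position 28 is L, so the second player wins.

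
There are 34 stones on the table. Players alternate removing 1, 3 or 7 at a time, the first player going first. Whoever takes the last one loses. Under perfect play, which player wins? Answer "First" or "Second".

W/L table (W = player to move can force a win):
i:   0  1  2  3  4  5  6  7  8  9 10 11 12 13 14 15 16 17 18 19 20 21 22 23 24 25 26 27 28 29 30 31 32 33 34
     W  L  W  L  W  L  W  L  W  L  W  L  W  L  W  L  W  L  W  L  W  L  W  L  W  L  W  L  W  L  W  L  W  L  W
Position 34 is W, so the first player wins.

First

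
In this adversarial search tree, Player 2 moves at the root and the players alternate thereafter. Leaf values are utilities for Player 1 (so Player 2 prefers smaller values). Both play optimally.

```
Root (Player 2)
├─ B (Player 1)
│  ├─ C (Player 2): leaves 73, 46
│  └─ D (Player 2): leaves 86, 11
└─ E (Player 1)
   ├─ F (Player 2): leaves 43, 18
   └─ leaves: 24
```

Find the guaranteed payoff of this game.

C (Player 2): min(73, 46) = 46
D (Player 2): min(86, 11) = 11
B (Player 1): max(46, 11) = 46
F (Player 2): min(43, 18) = 18
E (Player 1): max(18, 24) = 24
Root (Player 2): min(46, 24) = 24

24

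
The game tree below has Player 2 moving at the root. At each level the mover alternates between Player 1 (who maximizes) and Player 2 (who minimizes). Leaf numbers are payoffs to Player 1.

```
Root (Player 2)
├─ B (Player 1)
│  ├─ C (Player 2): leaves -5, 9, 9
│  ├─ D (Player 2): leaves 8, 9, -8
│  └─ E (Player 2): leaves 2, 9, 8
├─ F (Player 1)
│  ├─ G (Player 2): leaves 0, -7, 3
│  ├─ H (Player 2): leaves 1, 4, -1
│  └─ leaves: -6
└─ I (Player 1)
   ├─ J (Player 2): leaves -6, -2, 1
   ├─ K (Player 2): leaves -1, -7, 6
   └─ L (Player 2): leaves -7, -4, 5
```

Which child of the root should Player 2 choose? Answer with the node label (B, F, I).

I

C (Player 2): min(-5, 9, 9) = -5
D (Player 2): min(8, 9, -8) = -8
E (Player 2): min(2, 9, 8) = 2
B (Player 1): max(-5, -8, 2) = 2
G (Player 2): min(0, -7, 3) = -7
H (Player 2): min(1, 4, -1) = -1
F (Player 1): max(-7, -1, -6) = -1
J (Player 2): min(-6, -2, 1) = -6
K (Player 2): min(-1, -7, 6) = -7
L (Player 2): min(-7, -4, 5) = -7
I (Player 1): max(-6, -7, -7) = -6
Root (Player 2): min(2, -1, -6) = -6
Player 2 picks the child with the lowest value: I (value -6).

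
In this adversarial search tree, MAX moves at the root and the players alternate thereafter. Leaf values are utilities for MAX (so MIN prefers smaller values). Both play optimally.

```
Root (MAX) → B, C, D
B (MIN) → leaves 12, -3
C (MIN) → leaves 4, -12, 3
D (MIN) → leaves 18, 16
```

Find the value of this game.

B (MIN): min(12, -3) = -3
C (MIN): min(4, -12, 3) = -12
D (MIN): min(18, 16) = 16
Root (MAX): max(-3, -12, 16) = 16

16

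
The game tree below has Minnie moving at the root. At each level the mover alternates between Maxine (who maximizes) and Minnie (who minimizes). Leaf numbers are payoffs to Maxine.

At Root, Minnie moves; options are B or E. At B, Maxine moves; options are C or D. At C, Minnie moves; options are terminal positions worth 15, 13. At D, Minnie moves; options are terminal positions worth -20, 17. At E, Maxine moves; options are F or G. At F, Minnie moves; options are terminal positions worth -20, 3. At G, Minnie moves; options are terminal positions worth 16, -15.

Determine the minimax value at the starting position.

C (Minnie): min(15, 13) = 13
D (Minnie): min(-20, 17) = -20
B (Maxine): max(13, -20) = 13
F (Minnie): min(-20, 3) = -20
G (Minnie): min(16, -15) = -15
E (Maxine): max(-20, -15) = -15
Root (Minnie): min(13, -15) = -15

-15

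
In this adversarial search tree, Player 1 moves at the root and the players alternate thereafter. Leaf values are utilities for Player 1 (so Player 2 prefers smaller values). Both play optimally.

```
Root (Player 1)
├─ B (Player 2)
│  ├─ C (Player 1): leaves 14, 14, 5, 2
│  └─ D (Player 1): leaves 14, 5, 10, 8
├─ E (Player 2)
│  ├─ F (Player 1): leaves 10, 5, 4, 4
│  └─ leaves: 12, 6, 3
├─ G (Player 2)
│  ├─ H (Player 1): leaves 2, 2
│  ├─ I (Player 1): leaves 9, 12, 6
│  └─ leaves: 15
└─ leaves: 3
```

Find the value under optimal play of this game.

C (Player 1): max(14, 14, 5, 2) = 14
D (Player 1): max(14, 5, 10, 8) = 14
B (Player 2): min(14, 14) = 14
F (Player 1): max(10, 5, 4, 4) = 10
E (Player 2): min(10, 12, 6, 3) = 3
H (Player 1): max(2, 2) = 2
I (Player 1): max(9, 12, 6) = 12
G (Player 2): min(2, 12, 15) = 2
Root (Player 1): max(14, 3, 2, 3) = 14

14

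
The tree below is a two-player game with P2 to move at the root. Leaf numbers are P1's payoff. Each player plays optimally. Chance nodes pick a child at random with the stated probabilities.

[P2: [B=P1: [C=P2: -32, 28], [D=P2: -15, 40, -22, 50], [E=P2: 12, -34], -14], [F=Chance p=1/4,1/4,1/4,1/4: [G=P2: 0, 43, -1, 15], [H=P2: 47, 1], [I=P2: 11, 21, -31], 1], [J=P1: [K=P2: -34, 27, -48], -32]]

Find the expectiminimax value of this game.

-32

C (P2): min(-32, 28) = -32
D (P2): min(-15, 40, -22, 50) = -22
E (P2): min(12, -34) = -34
B (P1): max(-32, -22, -34, -14) = -14
G (P2): min(0, 43, -1, 15) = -1
H (P2): min(47, 1) = 1
I (P2): min(11, 21, -31) = -31
F (Chance): 1/4·-1 + 1/4·1 + 1/4·-31 + 1/4·1 = -7.5
K (P2): min(-34, 27, -48) = -48
J (P1): max(-48, -32) = -32
Root (P2): min(-14, -7.5, -32) = -32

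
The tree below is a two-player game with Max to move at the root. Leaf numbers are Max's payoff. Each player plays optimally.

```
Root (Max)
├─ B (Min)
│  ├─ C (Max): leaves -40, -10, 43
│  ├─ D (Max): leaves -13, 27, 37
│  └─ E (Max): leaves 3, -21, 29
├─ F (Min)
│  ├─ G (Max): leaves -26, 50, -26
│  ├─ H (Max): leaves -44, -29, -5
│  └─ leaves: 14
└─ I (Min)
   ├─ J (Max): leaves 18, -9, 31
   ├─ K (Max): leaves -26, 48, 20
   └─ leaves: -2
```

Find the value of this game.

C (Max): max(-40, -10, 43) = 43
D (Max): max(-13, 27, 37) = 37
E (Max): max(3, -21, 29) = 29
B (Min): min(43, 37, 29) = 29
G (Max): max(-26, 50, -26) = 50
H (Max): max(-44, -29, -5) = -5
F (Min): min(50, -5, 14) = -5
J (Max): max(18, -9, 31) = 31
K (Max): max(-26, 48, 20) = 48
I (Min): min(31, 48, -2) = -2
Root (Max): max(29, -5, -2) = 29

29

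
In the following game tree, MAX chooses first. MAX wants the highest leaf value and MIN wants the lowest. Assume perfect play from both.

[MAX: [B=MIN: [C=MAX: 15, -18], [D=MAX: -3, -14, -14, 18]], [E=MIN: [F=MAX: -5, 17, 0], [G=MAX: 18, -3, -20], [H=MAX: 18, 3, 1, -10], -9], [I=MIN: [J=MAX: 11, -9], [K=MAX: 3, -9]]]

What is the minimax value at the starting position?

15

C (MAX): max(15, -18) = 15
D (MAX): max(-3, -14, -14, 18) = 18
B (MIN): min(15, 18) = 15
F (MAX): max(-5, 17, 0) = 17
G (MAX): max(18, -3, -20) = 18
H (MAX): max(18, 3, 1, -10) = 18
E (MIN): min(17, 18, 18, -9) = -9
J (MAX): max(11, -9) = 11
K (MAX): max(3, -9) = 3
I (MIN): min(11, 3) = 3
Root (MAX): max(15, -9, 3) = 15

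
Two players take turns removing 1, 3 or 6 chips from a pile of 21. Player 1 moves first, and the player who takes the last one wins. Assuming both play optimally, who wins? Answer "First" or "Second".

i:   0  1  2  3  4  5  6  7  8  9 10 11 12 13 14 15 16 17 18 19 20 21
     L  W  L  W  L  W  W  W  W  L  W  L  W  L  W  W  W  W  L  W  L  W
Position 21 is W, so the first player wins.

First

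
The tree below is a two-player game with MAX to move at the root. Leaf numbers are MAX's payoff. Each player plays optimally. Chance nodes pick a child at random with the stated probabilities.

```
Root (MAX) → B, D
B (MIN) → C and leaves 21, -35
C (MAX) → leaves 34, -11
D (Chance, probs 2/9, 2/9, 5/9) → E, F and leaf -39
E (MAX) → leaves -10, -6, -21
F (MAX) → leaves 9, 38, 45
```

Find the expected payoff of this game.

C (MAX): max(34, -11) = 34
B (MIN): min(34, 21, -35) = -35
E (MAX): max(-10, -6, -21) = -6
F (MAX): max(9, 38, 45) = 45
D (Chance): 2/9·-6 + 2/9·45 + 5/9·-39 = -13
Root (MAX): max(-35, -13) = -13

-13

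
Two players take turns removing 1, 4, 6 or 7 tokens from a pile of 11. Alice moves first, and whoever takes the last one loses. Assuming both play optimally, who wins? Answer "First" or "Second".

W/L table (W = player to move can force a win):
i:   0  1  2  3  4  5  6  7  8  9 10 11
     W  L  W  L  W  W  L  W  W  W  W  L
Position 11 is L, so the second player wins.

Second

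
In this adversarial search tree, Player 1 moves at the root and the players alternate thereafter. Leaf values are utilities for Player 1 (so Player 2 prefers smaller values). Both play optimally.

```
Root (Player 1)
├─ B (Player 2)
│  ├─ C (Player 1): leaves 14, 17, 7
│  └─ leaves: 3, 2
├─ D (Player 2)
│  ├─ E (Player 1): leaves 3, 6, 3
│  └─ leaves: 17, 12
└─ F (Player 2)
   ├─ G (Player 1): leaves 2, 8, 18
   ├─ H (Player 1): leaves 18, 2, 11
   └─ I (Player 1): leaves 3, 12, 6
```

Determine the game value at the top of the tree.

12

C (Player 1): max(14, 17, 7) = 17
B (Player 2): min(17, 3, 2) = 2
E (Player 1): max(3, 6, 3) = 6
D (Player 2): min(6, 17, 12) = 6
G (Player 1): max(2, 8, 18) = 18
H (Player 1): max(18, 2, 11) = 18
I (Player 1): max(3, 12, 6) = 12
F (Player 2): min(18, 18, 12) = 12
Root (Player 1): max(2, 6, 12) = 12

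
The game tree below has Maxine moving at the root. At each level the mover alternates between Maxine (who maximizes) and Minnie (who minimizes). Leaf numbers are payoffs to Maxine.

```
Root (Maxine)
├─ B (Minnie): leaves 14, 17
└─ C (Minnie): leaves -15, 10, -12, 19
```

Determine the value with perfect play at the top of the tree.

B (Minnie): min(14, 17) = 14
C (Minnie): min(-15, 10, -12, 19) = -15
Root (Maxine): max(14, -15) = 14

14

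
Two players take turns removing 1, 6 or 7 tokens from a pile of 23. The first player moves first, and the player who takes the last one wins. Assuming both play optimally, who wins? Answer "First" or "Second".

i:   0  1  2  3  4  5  6  7  8  9 10 11 12 13 14 15 16 17 18 19 20 21 22 23
     L  W  L  W  L  W  W  W  W  W  W  W  L  W  L  W  L  W  W  W  W  W  W  W
Position 23 is W, so the first player wins.

First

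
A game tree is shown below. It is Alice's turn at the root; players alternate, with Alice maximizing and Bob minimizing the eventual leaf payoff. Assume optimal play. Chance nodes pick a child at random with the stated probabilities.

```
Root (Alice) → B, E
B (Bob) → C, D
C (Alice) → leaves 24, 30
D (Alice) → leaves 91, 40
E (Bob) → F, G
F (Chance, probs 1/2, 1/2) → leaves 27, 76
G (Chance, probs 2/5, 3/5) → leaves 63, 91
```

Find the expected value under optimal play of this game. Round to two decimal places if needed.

C (Alice): max(24, 30) = 30
D (Alice): max(91, 40) = 91
B (Bob): min(30, 91) = 30
F (Chance): 1/2·27 + 1/2·76 = 51.5
G (Chance): 2/5·63 + 3/5·91 = 79.8
E (Bob): min(51.5, 79.8) = 51.5
Root (Alice): max(30, 51.5) = 51.5

51.5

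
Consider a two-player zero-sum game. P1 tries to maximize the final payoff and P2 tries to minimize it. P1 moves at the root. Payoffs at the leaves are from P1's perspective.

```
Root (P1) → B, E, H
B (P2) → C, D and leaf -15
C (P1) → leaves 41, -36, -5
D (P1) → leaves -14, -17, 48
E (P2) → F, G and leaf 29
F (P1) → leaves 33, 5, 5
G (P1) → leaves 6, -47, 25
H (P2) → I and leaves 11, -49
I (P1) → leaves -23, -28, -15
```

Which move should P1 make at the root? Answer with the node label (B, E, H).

E

C (P1): max(41, -36, -5) = 41
D (P1): max(-14, -17, 48) = 48
B (P2): min(41, 48, -15) = -15
F (P1): max(33, 5, 5) = 33
G (P1): max(6, -47, 25) = 25
E (P2): min(33, 25, 29) = 25
I (P1): max(-23, -28, -15) = -15
H (P2): min(-15, 11, -49) = -49
Root (P1): max(-15, 25, -49) = 25
P1 picks the child with the highest value: E (value 25).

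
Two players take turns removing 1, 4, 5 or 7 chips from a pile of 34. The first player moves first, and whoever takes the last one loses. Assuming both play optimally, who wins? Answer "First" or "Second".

Mark each pile size as W (mover wins) or L (mover loses):
i:   0  1  2  3  4  5  6  7  8  9 10 11 12 13 14 15 16 17 18 19 20 21 22 23 24 25 26 27 28 29 30 31 32 33 34
     W  L  W  L  W  W  W  W  W  L  W  L  W  W  W  W  W  L  W  L  W  W  W  W  W  L  W  L  W  W  W  W  W  L  W
Position 34 is W, so the first player wins.

First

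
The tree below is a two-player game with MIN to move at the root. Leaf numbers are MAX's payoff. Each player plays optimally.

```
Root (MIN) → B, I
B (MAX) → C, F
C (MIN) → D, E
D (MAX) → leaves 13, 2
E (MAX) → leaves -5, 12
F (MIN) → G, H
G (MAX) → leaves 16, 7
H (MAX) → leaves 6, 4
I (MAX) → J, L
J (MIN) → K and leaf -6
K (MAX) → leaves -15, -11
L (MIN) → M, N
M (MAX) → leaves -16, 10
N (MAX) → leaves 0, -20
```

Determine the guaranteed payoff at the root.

0

D (MAX): max(13, 2) = 13
E (MAX): max(-5, 12) = 12
C (MIN): min(13, 12) = 12
G (MAX): max(16, 7) = 16
H (MAX): max(6, 4) = 6
F (MIN): min(16, 6) = 6
B (MAX): max(12, 6) = 12
K (MAX): max(-15, -11) = -11
J (MIN): min(-11, -6) = -11
M (MAX): max(-16, 10) = 10
N (MAX): max(0, -20) = 0
L (MIN): min(10, 0) = 0
I (MAX): max(-11, 0) = 0
Root (MIN): min(12, 0) = 0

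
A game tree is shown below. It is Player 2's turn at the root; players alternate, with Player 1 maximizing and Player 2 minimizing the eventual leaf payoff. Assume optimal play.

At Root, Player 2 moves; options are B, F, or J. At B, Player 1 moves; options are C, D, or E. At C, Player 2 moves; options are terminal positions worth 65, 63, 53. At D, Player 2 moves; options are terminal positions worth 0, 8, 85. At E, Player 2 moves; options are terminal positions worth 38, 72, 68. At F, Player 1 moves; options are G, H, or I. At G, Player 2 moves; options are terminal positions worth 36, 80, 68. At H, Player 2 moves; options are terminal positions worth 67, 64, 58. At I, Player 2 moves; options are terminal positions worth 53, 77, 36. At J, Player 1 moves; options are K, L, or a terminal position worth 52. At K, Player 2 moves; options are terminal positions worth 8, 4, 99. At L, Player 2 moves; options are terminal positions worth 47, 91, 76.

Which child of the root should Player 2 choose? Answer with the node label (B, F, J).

C (Player 2): min(65, 63, 53) = 53
D (Player 2): min(0, 8, 85) = 0
E (Player 2): min(38, 72, 68) = 38
B (Player 1): max(53, 0, 38) = 53
G (Player 2): min(36, 80, 68) = 36
H (Player 2): min(67, 64, 58) = 58
I (Player 2): min(53, 77, 36) = 36
F (Player 1): max(36, 58, 36) = 58
K (Player 2): min(8, 4, 99) = 4
L (Player 2): min(47, 91, 76) = 47
J (Player 1): max(4, 47, 52) = 52
Root (Player 2): min(53, 58, 52) = 52
Player 2 picks the child with the lowest value: J (value 52).

J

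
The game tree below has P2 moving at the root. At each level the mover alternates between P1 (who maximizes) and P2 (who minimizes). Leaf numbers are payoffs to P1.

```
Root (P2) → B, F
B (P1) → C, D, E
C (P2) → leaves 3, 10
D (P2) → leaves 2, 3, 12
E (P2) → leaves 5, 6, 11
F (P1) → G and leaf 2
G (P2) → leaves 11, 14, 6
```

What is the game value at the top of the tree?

5

C (P2): min(3, 10) = 3
D (P2): min(2, 3, 12) = 2
E (P2): min(5, 6, 11) = 5
B (P1): max(3, 2, 5) = 5
G (P2): min(11, 14, 6) = 6
F (P1): max(6, 2) = 6
Root (P2): min(5, 6) = 5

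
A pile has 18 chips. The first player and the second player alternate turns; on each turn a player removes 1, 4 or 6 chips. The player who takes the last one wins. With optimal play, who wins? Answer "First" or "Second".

Mark each pile size as W (mover wins) or L (mover loses):
i:   0  1  2  3  4  5  6  7  8  9 10 11 12 13 14 15 16 17 18
     L  W  L  W  W  L  W  L  W  W  L  W  L  W  W  L  W  L  W
Position 18 is W, so the first player wins.

First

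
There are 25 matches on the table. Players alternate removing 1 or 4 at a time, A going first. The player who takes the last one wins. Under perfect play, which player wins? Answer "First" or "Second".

i:   0  1  2  3  4  5  6  7  8  9 10 11 12 13 14 15 16 17 18 19 20 21 22 23 24 25
     L  W  L  W  W  L  W  L  W  W  L  W  L  W  W  L  W  L  W  W  L  W  L  W  W  L
Position 25 is L, so the second player wins.

Second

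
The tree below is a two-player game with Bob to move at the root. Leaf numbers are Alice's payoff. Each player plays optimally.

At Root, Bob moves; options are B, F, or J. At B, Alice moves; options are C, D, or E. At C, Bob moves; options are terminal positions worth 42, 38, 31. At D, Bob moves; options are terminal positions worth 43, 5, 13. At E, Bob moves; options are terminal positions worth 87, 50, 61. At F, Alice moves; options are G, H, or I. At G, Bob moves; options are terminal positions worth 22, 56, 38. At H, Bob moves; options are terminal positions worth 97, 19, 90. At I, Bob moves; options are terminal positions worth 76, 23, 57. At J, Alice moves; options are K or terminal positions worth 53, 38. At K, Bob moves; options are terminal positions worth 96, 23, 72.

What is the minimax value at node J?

K: min(96, 23, 72) = 23
J: max(23, 53, 38) = 53

53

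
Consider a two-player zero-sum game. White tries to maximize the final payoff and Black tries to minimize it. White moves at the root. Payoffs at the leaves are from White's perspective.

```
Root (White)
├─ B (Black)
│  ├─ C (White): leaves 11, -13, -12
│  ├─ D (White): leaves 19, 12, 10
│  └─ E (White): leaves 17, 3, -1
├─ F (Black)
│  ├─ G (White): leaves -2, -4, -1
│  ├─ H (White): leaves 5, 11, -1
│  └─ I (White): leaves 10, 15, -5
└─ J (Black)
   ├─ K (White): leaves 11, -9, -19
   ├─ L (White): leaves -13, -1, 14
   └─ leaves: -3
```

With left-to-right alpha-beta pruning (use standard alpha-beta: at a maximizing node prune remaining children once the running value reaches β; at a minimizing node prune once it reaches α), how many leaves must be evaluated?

11

C [α=-∞,β=+∞]: v=11
D [α=-∞,β=11]: v=19 after child 1 ≥ β → β-cutoff, skip 2
E [α=-∞,β=11]: v=17 after child 1 ≥ β → β-cutoff, skip 2
B [α=-∞,β=+∞]: v=11
G [α=11,β=+∞]: v=-1
F [α=11,β=+∞]: v=-1 after child 1 ≤ α → α-cutoff, skip 2
K [α=11,β=+∞]: v=11
J [α=11,β=+∞]: v=11 after child 1 ≤ α → α-cutoff, skip 2
Root [α=-∞,β=+∞]: v=11
Leaves evaluated: 11 of 25.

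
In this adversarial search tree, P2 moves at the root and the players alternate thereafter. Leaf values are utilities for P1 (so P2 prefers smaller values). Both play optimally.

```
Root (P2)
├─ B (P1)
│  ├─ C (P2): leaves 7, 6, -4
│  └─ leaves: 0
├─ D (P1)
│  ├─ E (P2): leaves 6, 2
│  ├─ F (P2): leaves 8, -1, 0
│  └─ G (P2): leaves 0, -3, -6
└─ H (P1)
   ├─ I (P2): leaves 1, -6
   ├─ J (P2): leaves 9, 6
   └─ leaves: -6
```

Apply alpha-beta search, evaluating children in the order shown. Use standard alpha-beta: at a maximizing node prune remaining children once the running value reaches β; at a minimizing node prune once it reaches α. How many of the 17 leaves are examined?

10

C [α=-∞,β=+∞]: v=-4
B [α=-∞,β=+∞]: v=0
E [α=-∞,β=0]: v=2
D [α=-∞,β=0]: v=2 after child 1 ≥ β → β-cutoff, skip 2
I [α=-∞,β=0]: v=-6
J [α=-6,β=0]: v=6
H [α=-∞,β=0]: v=6 after child 2 ≥ β → β-cutoff, skip 1
Root [α=-∞,β=+∞]: v=0
Leaves evaluated: 10 of 17.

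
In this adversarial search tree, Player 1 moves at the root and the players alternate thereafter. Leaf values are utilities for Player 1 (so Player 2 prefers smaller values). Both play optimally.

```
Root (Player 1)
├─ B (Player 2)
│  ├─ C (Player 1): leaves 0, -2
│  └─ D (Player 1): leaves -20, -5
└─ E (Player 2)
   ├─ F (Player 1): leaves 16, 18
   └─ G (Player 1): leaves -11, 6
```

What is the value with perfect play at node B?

C: max(0, -2) = 0
D: max(-20, -5) = -5
B: min(0, -5) = -5

-5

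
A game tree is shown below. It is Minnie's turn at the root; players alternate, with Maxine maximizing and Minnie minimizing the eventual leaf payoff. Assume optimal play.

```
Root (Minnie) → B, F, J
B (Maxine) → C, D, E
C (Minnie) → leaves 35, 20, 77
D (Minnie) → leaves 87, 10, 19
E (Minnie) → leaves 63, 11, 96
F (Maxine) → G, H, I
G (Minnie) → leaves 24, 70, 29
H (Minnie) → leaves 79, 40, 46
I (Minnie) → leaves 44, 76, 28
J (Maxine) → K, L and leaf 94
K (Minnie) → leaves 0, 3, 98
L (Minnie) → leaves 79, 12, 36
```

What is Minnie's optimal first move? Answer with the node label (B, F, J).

B

C (Minnie): min(35, 20, 77) = 20
D (Minnie): min(87, 10, 19) = 10
E (Minnie): min(63, 11, 96) = 11
B (Maxine): max(20, 10, 11) = 20
G (Minnie): min(24, 70, 29) = 24
H (Minnie): min(79, 40, 46) = 40
I (Minnie): min(44, 76, 28) = 28
F (Maxine): max(24, 40, 28) = 40
K (Minnie): min(0, 3, 98) = 0
L (Minnie): min(79, 12, 36) = 12
J (Maxine): max(0, 12, 94) = 94
Root (Minnie): min(20, 40, 94) = 20
Minnie picks the child with the lowest value: B (value 20).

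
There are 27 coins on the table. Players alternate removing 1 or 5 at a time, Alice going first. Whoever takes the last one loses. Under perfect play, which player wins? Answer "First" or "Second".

Second

Compute winning (W) and losing (L) positions by backward induction:
i:   0  1  2  3  4  5  6  7  8  9 10 11 12 13 14 15 16 17 18 19 20 21 22 23 24 25 26 27
     W  L  W  L  W  L  W  L  W  L  W  L  W  L  W  L  W  L  W  L  W  L  W  L  W  L  W  L
Position 27 is L, so the second player wins.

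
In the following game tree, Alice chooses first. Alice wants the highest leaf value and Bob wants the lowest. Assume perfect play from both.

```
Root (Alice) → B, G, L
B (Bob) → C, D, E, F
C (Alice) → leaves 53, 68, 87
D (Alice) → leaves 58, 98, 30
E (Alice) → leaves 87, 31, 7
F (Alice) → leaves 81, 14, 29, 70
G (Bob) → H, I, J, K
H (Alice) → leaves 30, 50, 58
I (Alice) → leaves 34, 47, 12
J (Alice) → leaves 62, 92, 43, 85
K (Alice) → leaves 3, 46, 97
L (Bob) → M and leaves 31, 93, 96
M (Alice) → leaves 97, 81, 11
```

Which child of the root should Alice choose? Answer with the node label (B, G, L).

B

C (Alice): max(53, 68, 87) = 87
D (Alice): max(58, 98, 30) = 98
E (Alice): max(87, 31, 7) = 87
F (Alice): max(81, 14, 29, 70) = 81
B (Bob): min(87, 98, 87, 81) = 81
H (Alice): max(30, 50, 58) = 58
I (Alice): max(34, 47, 12) = 47
J (Alice): max(62, 92, 43, 85) = 92
K (Alice): max(3, 46, 97) = 97
G (Bob): min(58, 47, 92, 97) = 47
M (Alice): max(97, 81, 11) = 97
L (Bob): min(97, 31, 93, 96) = 31
Root (Alice): max(81, 47, 31) = 81
Alice picks the child with the highest value: B (value 81).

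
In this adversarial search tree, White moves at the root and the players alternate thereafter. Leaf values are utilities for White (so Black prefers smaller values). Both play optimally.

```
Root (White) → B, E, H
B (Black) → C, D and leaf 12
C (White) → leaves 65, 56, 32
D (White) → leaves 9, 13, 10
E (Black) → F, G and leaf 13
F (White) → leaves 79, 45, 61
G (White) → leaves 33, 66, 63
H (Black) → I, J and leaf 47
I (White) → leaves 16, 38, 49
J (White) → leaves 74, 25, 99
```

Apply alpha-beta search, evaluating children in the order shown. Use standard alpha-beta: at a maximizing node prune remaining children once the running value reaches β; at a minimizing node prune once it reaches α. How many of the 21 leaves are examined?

19

C [α=-∞,β=+∞]: v=65
D [α=-∞,β=65]: v=13
B [α=-∞,β=+∞]: v=12
F [α=12,β=+∞]: v=79
G [α=12,β=79]: v=66
E [α=12,β=+∞]: v=13
I [α=13,β=+∞]: v=49
J [α=13,β=49]: v=74 after child 1 ≥ β → β-cutoff, skip 2
H [α=13,β=+∞]: v=47
Root [α=-∞,β=+∞]: v=47
Leaves evaluated: 19 of 21.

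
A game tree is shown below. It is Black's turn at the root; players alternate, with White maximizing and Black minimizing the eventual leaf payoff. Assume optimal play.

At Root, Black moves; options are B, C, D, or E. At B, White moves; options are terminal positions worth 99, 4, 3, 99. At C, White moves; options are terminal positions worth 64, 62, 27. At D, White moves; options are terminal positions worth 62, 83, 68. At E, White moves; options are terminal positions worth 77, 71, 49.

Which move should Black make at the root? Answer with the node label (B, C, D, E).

B (White): max(99, 4, 3, 99) = 99
C (White): max(64, 62, 27) = 64
D (White): max(62, 83, 68) = 83
E (White): max(77, 71, 49) = 77
Root (Black): min(99, 64, 83, 77) = 64
Black picks the child with the lowest value: C (value 64).

C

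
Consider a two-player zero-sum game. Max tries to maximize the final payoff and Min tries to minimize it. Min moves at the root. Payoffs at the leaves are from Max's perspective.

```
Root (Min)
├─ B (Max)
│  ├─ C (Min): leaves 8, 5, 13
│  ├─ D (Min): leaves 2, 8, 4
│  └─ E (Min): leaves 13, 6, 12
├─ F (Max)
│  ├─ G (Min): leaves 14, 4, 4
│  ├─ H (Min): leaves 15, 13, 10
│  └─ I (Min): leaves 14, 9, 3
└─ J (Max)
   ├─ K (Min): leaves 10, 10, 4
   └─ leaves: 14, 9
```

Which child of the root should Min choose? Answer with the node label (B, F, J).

C (Min): min(8, 5, 13) = 5
D (Min): min(2, 8, 4) = 2
E (Min): min(13, 6, 12) = 6
B (Max): max(5, 2, 6) = 6
G (Min): min(14, 4, 4) = 4
H (Min): min(15, 13, 10) = 10
I (Min): min(14, 9, 3) = 3
F (Max): max(4, 10, 3) = 10
K (Min): min(10, 10, 4) = 4
J (Max): max(4, 14, 9) = 14
Root (Min): min(6, 10, 14) = 6
Min picks the child with the lowest value: B (value 6).

B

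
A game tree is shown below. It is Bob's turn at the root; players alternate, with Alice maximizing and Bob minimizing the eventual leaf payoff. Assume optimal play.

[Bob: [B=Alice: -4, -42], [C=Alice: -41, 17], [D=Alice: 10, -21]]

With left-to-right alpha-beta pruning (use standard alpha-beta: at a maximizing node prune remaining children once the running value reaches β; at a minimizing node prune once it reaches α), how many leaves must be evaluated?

5

B [α=-∞,β=+∞]: v=-4
C [α=-∞,β=-4]: v=17
D [α=-∞,β=-4]: v=10 after child 1 ≥ β → β-cutoff, skip 1
Root [α=-∞,β=+∞]: v=-4
Leaves evaluated: 5 of 6.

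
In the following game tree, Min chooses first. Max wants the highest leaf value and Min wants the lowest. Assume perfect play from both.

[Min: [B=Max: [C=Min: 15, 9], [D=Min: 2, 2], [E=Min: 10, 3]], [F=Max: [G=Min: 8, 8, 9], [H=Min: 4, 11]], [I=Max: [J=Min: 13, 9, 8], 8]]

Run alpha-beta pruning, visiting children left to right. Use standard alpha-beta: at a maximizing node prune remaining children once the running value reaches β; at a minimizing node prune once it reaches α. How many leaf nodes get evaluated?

C [α=-∞,β=+∞]: v=9
D [α=9,β=+∞]: v=2 after child 1 ≤ α → α-cutoff, skip 1
E [α=9,β=+∞]: v=3
B [α=-∞,β=+∞]: v=9
G [α=-∞,β=9]: v=8
H [α=8,β=9]: v=4 after child 1 ≤ α → α-cutoff, skip 1
F [α=-∞,β=9]: v=8
J [α=-∞,β=8]: v=8
I [α=-∞,β=8]: v=8 after child 1 ≥ β → β-cutoff, skip 1
Root [α=-∞,β=+∞]: v=8
Leaves evaluated: 12 of 15.

12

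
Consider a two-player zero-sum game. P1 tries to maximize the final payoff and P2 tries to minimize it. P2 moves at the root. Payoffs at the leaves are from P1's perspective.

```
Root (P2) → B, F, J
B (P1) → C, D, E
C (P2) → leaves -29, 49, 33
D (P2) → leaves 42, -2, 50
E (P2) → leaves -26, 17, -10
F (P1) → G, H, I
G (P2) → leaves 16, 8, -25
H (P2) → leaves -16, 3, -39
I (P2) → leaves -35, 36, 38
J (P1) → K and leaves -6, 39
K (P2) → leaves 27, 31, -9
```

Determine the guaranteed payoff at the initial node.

-25

C (P2): min(-29, 49, 33) = -29
D (P2): min(42, -2, 50) = -2
E (P2): min(-26, 17, -10) = -26
B (P1): max(-29, -2, -26) = -2
G (P2): min(16, 8, -25) = -25
H (P2): min(-16, 3, -39) = -39
I (P2): min(-35, 36, 38) = -35
F (P1): max(-25, -39, -35) = -25
K (P2): min(27, 31, -9) = -9
J (P1): max(-9, -6, 39) = 39
Root (P2): min(-2, -25, 39) = -25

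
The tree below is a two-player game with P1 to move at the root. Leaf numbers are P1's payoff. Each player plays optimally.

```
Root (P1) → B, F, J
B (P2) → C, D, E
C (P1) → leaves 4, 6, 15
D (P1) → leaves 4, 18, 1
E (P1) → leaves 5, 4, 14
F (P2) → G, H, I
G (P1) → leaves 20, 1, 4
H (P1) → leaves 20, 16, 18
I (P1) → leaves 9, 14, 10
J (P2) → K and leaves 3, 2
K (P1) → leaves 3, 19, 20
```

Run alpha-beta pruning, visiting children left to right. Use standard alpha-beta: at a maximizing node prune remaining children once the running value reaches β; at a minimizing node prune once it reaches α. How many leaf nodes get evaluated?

19

C [α=-∞,β=+∞]: v=15
D [α=-∞,β=15]: v=18 after child 2 ≥ β → β-cutoff, skip 1
E [α=-∞,β=15]: v=14
B [α=-∞,β=+∞]: v=14
G [α=14,β=+∞]: v=20
H [α=14,β=20]: v=20 after child 1 ≥ β → β-cutoff, skip 2
I [α=14,β=20]: v=14
F [α=14,β=+∞]: v=14
K [α=14,β=+∞]: v=20
J [α=14,β=+∞]: v=3 after child 2 ≤ α → α-cutoff, skip 1
Root [α=-∞,β=+∞]: v=14
Leaves evaluated: 19 of 23.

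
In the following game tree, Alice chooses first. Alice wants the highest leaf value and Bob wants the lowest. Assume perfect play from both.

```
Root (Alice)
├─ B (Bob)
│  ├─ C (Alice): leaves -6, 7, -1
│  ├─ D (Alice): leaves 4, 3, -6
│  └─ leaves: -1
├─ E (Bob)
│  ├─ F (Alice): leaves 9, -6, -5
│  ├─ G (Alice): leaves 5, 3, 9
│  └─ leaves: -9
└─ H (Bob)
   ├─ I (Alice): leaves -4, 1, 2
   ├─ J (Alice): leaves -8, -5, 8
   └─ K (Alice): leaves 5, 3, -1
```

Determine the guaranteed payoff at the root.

C (Alice): max(-6, 7, -1) = 7
D (Alice): max(4, 3, -6) = 4
B (Bob): min(7, 4, -1) = -1
F (Alice): max(9, -6, -5) = 9
G (Alice): max(5, 3, 9) = 9
E (Bob): min(9, 9, -9) = -9
I (Alice): max(-4, 1, 2) = 2
J (Alice): max(-8, -5, 8) = 8
K (Alice): max(5, 3, -1) = 5
H (Bob): min(2, 8, 5) = 2
Root (Alice): max(-1, -9, 2) = 2

2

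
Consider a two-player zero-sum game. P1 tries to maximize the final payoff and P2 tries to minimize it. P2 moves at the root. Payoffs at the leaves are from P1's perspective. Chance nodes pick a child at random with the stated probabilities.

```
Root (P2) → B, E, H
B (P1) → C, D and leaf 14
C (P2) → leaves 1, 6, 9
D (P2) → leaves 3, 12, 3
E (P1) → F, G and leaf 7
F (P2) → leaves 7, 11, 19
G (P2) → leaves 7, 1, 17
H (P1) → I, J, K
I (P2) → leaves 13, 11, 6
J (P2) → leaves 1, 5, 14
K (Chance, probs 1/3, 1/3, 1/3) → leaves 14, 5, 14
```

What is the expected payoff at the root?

C (P2): min(1, 6, 9) = 1
D (P2): min(3, 12, 3) = 3
B (P1): max(1, 3, 14) = 14
F (P2): min(7, 11, 19) = 7
G (P2): min(7, 1, 17) = 1
E (P1): max(7, 1, 7) = 7
I (P2): min(13, 11, 6) = 6
J (P2): min(1, 5, 14) = 1
K (Chance): 1/3·14 + 1/3·5 + 1/3·14 = 11
H (P1): max(6, 1, 11) = 11
Root (P2): min(14, 7, 11) = 7

7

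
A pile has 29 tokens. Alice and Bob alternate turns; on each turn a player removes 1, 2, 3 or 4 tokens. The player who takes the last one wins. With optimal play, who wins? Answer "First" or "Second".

i:   0  1  2  3  4  5  6  7  8  9 10 11 12 13 14 15 16 17 18 19 20 21 22 23 24 25 26 27 28 29
     L  W  W  W  W  L  W  W  W  W  L  W  W  W  W  L  W  W  W  W  L  W  W  W  W  L  W  W  W  W
Position 29 is W, so the first player wins.

First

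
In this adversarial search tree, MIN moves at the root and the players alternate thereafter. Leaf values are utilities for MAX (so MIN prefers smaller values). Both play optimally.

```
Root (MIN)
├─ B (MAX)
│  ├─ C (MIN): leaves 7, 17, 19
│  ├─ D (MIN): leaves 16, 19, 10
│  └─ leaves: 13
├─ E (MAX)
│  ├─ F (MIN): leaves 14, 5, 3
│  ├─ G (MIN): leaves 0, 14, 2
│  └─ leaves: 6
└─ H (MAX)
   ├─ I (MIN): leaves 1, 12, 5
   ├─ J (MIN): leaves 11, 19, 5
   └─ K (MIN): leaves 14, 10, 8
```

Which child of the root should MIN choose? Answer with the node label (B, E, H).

C (MIN): min(7, 17, 19) = 7
D (MIN): min(16, 19, 10) = 10
B (MAX): max(7, 10, 13) = 13
F (MIN): min(14, 5, 3) = 3
G (MIN): min(0, 14, 2) = 0
E (MAX): max(3, 0, 6) = 6
I (MIN): min(1, 12, 5) = 1
J (MIN): min(11, 19, 5) = 5
K (MIN): min(14, 10, 8) = 8
H (MAX): max(1, 5, 8) = 8
Root (MIN): min(13, 6, 8) = 6
MIN picks the child with the lowest value: E (value 6).

E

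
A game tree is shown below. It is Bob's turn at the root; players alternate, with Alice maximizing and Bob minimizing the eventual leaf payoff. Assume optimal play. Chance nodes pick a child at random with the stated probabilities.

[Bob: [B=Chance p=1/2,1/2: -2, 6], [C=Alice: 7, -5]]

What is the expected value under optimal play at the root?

B (Chance): 1/2·-2 + 1/2·6 = 2
C (Alice): max(7, -5) = 7
Root (Bob): min(2, 7) = 2

2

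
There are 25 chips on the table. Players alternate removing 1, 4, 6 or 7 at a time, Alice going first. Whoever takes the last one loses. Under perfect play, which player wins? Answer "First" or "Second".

First

Positions where the player to move wins (W) vs loses (L):
i:   0  1  2  3  4  5  6  7  8  9 10 11 12 13 14 15 16 17 18 19 20 21 22 23 24 25
     W  L  W  L  W  W  L  W  W  W  W  L  W  W  L  W  L  W  W  L  W  W  W  W  L  W
Position 25 is W, so the first player wins.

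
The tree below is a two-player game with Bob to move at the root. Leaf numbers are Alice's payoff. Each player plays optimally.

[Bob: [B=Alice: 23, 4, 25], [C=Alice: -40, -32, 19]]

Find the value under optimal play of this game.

B (Alice): max(23, 4, 25) = 25
C (Alice): max(-40, -32, 19) = 19
Root (Bob): min(25, 19) = 19

19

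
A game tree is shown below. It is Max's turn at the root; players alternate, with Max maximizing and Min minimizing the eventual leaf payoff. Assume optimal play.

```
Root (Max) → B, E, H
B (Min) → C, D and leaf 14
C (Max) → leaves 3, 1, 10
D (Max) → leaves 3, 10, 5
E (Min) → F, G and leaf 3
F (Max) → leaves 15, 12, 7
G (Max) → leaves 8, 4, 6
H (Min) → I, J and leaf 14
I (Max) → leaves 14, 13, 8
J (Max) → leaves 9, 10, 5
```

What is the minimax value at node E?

3

F: max(15, 12, 7) = 15
G: max(8, 4, 6) = 8
E: min(15, 8, 3) = 3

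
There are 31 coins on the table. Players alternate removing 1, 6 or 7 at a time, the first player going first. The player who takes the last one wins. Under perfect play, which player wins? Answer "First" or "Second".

Compute winning (W) and losing (L) positions by backward induction:
i:   0  1  2  3  4  5  6  7  8  9 10 11 12 13 14 15 16 17 18 19 20 21 22 23 24 25 26 27 28 29 30 31
     L  W  L  W  L  W  W  W  W  W  W  W  L  W  L  W  L  W  W  W  W  W  W  W  L  W  L  W  L  W  W  W
Position 31 is W, so the first player wins.

First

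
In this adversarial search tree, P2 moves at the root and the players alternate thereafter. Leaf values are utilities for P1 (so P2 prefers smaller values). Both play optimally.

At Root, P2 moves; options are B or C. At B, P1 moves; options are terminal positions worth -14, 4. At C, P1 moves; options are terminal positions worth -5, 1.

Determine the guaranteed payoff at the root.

1

B (P1): max(-14, 4) = 4
C (P1): max(-5, 1) = 1
Root (P2): min(4, 1) = 1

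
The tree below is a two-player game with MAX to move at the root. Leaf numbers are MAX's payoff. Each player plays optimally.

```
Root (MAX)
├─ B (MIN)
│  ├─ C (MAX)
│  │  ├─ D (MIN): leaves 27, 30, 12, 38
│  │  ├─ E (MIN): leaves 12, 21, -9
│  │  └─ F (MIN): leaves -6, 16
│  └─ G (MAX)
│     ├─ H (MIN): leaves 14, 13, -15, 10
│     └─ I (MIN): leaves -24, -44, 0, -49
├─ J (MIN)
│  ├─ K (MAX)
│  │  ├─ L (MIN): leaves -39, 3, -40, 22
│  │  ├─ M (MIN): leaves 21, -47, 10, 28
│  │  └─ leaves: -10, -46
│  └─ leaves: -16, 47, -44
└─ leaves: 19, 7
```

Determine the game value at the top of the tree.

D (MIN): min(27, 30, 12, 38) = 12
E (MIN): min(12, 21, -9) = -9
F (MIN): min(-6, 16) = -6
C (MAX): max(12, -9, -6) = 12
H (MIN): min(14, 13, -15, 10) = -15
I (MIN): min(-24, -44, 0, -49) = -49
G (MAX): max(-15, -49) = -15
B (MIN): min(12, -15) = -15
L (MIN): min(-39, 3, -40, 22) = -40
M (MIN): min(21, -47, 10, 28) = -47
K (MAX): max(-40, -47, -10, -46) = -10
J (MIN): min(-10, -16, 47, -44) = -44
Root (MAX): max(-15, -44, 19, 7) = 19

19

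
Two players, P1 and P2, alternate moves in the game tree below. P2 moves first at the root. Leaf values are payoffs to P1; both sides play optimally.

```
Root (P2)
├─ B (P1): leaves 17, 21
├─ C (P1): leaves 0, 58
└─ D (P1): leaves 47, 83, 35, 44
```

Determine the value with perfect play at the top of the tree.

B (P1): max(17, 21) = 21
C (P1): max(0, 58) = 58
D (P1): max(47, 83, 35, 44) = 83
Root (P2): min(21, 58, 83) = 21

21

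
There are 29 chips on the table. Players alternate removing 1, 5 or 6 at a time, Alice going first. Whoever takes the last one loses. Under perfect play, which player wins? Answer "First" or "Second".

First

i:   0  1  2  3  4  5  6  7  8  9 10 11 12 13 14 15 16 17 18 19 20 21 22 23 24 25 26 27 28 29
     W  L  W  L  W  L  W  W  W  W  W  W  L  W  L  W  L  W  W  W  W  W  W  L  W  L  W  L  W  W
Position 29 is W, so the first player wins.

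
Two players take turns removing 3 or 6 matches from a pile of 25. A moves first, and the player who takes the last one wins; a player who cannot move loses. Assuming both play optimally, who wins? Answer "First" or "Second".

First

Positions where the player to move wins (W) vs loses (L):
i:   0  1  2  3  4  5  6  7  8  9 10 11 12 13 14 15 16 17 18 19 20 21 22 23 24 25
     L  L  L  W  W  W  W  W  W  L  L  L  W  W  W  W  W  W  L  L  L  W  W  W  W  W
Position 25 is W, so the first player wins.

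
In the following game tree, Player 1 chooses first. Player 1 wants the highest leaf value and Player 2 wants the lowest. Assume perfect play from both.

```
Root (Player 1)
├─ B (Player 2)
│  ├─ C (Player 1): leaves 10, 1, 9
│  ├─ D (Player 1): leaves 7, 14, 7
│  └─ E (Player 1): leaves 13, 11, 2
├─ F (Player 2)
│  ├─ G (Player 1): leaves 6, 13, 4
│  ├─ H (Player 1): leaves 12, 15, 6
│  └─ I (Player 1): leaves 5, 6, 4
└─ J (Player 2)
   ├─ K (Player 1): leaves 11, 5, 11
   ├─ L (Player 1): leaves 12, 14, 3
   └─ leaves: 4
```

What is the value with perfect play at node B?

C: max(10, 1, 9) = 10
D: max(7, 14, 7) = 14
E: max(13, 11, 2) = 13
B: min(10, 14, 13) = 10

10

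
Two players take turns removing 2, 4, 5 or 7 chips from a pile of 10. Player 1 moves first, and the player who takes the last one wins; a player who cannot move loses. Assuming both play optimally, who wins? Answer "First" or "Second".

Compute winning (W) and losing (L) positions by backward induction:
i:   0  1  2  3  4  5  6  7  8  9 10
     L  L  W  W  W  W  W  W  W  L  L
Position 10 is L, so the second player wins.

Second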